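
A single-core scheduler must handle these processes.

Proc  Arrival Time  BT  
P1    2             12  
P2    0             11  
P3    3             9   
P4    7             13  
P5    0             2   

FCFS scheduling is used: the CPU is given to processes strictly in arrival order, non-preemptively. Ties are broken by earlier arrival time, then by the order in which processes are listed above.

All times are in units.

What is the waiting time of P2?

Schedule: | P2 0-11 | P5 11-13 | P1 13-25 | P3 25-34 | P4 34-47 |
Completion: P1=25  P2=11  P3=34  P4=47  P5=13
Waiting(P2) = turnaround − burst = 11 − 11 = 0

0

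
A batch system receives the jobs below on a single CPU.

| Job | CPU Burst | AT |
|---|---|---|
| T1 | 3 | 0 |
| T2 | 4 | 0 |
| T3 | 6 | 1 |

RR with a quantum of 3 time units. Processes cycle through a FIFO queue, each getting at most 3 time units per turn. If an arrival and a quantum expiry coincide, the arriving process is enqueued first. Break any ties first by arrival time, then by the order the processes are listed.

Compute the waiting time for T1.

0

Timeline: | T1 0-3 | T2 3-6 | T3 6-9 | T2 9-10 | T3 10-13 |
Completion: T1=3  T2=10  T3=13
Turnaround (C−A): T1=3  T2=10  T3=12
Waiting(T1) = turnaround − burst = 3 − 3 = 0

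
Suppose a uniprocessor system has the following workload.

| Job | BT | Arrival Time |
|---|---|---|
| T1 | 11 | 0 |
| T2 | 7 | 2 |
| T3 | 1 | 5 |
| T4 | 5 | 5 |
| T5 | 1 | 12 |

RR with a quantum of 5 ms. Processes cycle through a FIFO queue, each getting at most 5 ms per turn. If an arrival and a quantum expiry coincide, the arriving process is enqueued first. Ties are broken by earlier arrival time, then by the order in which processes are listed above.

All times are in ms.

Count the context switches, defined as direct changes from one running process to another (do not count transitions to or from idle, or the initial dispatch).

Schedule: | T1 0-5 | T2 5-10 | T3 10-11 | T4 11-16 | T1 16-21 | T2 21-23 | T5 23-24 | T1 24-25 |
Completion: T1=25  T2=23  T3=11  T4=16  T5=24

7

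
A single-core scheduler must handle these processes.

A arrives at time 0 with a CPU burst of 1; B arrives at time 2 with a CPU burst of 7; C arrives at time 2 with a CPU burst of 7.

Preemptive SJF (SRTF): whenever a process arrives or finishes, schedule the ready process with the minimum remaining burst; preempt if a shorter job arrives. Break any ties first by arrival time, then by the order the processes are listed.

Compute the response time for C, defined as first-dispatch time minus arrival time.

Gantt: | A 0-1 | idle 1-2 | B 2-9 | C 9-16 |
Completion: A=1  B=9  C=16
Turnaround (C−A): A=1  B=7  C=14
Response(C) = first start − arrival = 9 − 2 = 7

7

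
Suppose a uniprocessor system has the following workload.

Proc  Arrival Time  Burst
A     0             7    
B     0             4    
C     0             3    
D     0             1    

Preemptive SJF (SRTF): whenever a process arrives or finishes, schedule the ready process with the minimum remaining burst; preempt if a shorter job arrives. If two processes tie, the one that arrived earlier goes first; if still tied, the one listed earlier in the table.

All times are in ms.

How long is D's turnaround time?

1

Schedule: | D 0-1 | C 1-4 | B 4-8 | A 8-15 |
Completion: A=15  B=8  C=4  D=1
Turnaround (C−A): A=15  B=8  C=4  D=1
Turnaround(D) = completion − arrival = 1 − 0 = 1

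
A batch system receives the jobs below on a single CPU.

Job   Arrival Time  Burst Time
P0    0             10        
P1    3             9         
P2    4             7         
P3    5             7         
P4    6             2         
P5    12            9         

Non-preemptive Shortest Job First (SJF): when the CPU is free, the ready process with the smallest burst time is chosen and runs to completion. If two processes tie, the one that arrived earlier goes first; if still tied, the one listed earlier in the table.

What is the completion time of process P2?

19

Gantt: | P0 0-10 | P4 10-12 | P2 12-19 | P3 19-26 | P1 26-35 | P5 35-44 |
Completion: P0=10  P1=35  P2=19  P3=26  P4=12  P5=44
Turnaround (C−A): P0=10  P1=32  P2=15  P3=21  P4=6  P5=32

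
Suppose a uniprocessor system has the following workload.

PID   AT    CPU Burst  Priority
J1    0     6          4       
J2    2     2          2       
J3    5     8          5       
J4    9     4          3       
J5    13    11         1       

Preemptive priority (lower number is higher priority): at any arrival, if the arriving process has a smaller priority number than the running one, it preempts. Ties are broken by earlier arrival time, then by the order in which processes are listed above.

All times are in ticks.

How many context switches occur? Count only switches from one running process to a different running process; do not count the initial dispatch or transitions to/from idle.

Schedule: | J1 0-2 | J2 2-4 | J1 4-8 | J3 8-9 | J4 9-13 | J5 13-24 | J3 24-31 |
Completion: J1=8  J2=4  J3=31  J4=13  J5=24

6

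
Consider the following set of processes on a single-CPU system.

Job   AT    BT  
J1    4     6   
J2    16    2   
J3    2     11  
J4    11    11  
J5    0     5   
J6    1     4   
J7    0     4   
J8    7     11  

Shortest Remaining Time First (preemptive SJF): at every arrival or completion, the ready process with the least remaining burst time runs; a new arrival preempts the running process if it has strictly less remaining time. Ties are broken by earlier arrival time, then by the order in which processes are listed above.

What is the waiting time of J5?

8

Timeline: | J7 0-4 | J6 4-8 | J5 8-13 | J1 13-16 | J2 16-18 | J1 18-21 | J3 21-32 | J8 32-43 | J4 43-54 |
Completion: J1=21  J2=18  J3=32  J4=54  J5=13  J6=8  J7=4  J8=43
Turnaround (C−A): J1=17  J2=2  J3=30  J4=43  J5=13  J6=7  J7=4  J8=36
Waiting(J5) = turnaround − burst = 13 − 5 = 8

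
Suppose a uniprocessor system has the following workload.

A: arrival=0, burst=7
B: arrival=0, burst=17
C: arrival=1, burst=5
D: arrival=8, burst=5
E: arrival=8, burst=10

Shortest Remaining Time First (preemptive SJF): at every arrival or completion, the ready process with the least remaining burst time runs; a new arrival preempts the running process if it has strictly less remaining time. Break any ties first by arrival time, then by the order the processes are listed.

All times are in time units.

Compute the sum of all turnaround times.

Schedule: | A 0-1 | C 1-6 | A 6-12 | D 12-17 | E 17-27 | B 27-44 |
Completion: A=12  B=44  C=6  D=17  E=27
Turnaround = completion − arrival: A=12, B=44, C=5, D=9, E=19
Total turnaround = 12 + 44 + 5 + 9 + 19 = 89

89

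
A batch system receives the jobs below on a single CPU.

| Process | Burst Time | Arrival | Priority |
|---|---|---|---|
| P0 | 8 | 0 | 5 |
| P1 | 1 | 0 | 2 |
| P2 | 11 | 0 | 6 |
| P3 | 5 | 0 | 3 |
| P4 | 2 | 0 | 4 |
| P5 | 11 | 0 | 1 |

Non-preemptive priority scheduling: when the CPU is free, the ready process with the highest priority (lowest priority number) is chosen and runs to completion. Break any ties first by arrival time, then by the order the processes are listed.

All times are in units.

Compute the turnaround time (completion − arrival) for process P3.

Gantt: | P5 0-11 | P1 11-12 | P3 12-17 | P4 17-19 | P0 19-27 | P2 27-38 |
Completion: P0=27  P1=12  P2=38  P3=17  P4=19  P5=11
Turnaround(P3) = completion − arrival = 17 − 0 = 17

17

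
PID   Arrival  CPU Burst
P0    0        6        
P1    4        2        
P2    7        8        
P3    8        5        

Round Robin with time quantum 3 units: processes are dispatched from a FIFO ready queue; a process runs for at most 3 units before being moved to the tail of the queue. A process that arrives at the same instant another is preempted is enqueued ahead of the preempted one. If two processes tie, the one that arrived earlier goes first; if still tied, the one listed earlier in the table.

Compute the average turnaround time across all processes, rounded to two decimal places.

8.75

Timeline: | P0 0-6 | P1 6-8 | P2 8-11 | P3 11-14 | P2 14-17 | P3 17-19 | P2 19-21 |
Completion: P0=6  P1=8  P2=21  P3=19
Turnaround times: P0=6, P1=4, P2=14, P3=11
Average turnaround = (6+4+14+11) / 4 = 35/4 = 8.75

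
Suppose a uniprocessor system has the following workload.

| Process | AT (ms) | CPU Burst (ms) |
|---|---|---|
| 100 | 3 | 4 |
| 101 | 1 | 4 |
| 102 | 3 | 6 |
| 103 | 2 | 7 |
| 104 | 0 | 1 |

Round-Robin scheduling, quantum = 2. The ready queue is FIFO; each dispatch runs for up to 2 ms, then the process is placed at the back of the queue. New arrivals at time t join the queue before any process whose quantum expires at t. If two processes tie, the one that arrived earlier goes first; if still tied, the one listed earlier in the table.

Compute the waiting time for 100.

Gantt: | 104 0-1 | 101 1-3 | 103 3-5 | 100 5-7 | 102 7-9 | 101 9-11 | 103 11-13 | 100 13-15 | 102 15-17 | 103 17-19 | 102 19-21 | 103 21-22 |
Completion: 100=15  101=11  102=21  103=22  104=1
Waiting(100) = turnaround − burst = 12 − 4 = 8

8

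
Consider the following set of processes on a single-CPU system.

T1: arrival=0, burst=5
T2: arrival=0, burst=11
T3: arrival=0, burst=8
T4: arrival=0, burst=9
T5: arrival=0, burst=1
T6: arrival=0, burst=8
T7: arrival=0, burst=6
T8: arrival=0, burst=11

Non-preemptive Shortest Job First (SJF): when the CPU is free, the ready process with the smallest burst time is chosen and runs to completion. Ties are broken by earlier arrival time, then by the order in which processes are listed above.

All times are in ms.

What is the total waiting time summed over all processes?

Schedule: | T5 0-1 | T1 1-6 | T7 6-12 | T3 12-20 | T6 20-28 | T4 28-37 | T2 37-48 | T8 48-59 |
Completion: T1=6  T2=48  T3=20  T4=37  T5=1  T6=28  T7=12  T8=59
Turnaround (C−A): T1=6  T2=48  T3=20  T4=37  T5=1  T6=28  T7=12  T8=59
Waiting = turnaround − burst: T1=1, T2=37, T3=12, T4=28, T5=0, T6=20, T7=6, T8=48
Total waiting = 1 + 37 + 12 + 28 + 0 + 20 + 6 + 48 = 152

152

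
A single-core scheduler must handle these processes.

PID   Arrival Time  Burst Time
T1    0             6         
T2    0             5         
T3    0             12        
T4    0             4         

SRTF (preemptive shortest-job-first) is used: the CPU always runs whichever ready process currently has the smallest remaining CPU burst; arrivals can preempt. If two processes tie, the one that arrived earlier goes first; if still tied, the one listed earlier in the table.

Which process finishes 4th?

T3

Schedule: | T4 0-4 | T2 4-9 | T1 9-15 | T3 15-27 |
Completion: T1=15  T2=9  T3=27  T4=4
Turnaround (C−A): T1=15  T2=9  T3=27  T4=4
Finish order: T4 → T2 → T1 → T3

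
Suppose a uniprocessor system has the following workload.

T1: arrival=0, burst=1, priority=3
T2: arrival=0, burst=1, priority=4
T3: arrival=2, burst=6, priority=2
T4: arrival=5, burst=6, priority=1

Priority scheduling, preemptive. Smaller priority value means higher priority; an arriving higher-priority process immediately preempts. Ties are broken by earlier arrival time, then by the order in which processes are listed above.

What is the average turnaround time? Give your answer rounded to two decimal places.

5.25

Timeline: | T1 0-1 | T2 1-2 | T3 2-5 | T4 5-11 | T3 11-14 |
Completion: T1=1  T2=2  T3=14  T4=11
Turnaround (C−A): T1=1  T2=2  T3=12  T4=6
Turnaround times: T1=1, T2=2, T3=12, T4=6
Average turnaround = (1+2+12+6) / 4 = 21/4 = 5.25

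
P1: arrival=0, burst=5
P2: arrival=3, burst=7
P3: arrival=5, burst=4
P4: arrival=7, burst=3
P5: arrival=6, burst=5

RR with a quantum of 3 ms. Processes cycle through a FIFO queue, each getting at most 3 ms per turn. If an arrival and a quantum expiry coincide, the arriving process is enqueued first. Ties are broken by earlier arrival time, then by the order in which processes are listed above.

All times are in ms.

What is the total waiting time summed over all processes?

Schedule: | P1 0-3 | P2 3-6 | P1 6-8 | P3 8-11 | P5 11-14 | P2 14-17 | P4 17-20 | P3 20-21 | P5 21-23 | P2 23-24 |
Completion: P1=8  P2=24  P3=21  P4=20  P5=23
Turnaround (C−A): P1=8  P2=21  P3=16  P4=13  P5=17
Waiting = turnaround − burst: P1=3, P2=14, P3=12, P4=10, P5=12
Total waiting = 3 + 14 + 12 + 10 + 12 = 51

51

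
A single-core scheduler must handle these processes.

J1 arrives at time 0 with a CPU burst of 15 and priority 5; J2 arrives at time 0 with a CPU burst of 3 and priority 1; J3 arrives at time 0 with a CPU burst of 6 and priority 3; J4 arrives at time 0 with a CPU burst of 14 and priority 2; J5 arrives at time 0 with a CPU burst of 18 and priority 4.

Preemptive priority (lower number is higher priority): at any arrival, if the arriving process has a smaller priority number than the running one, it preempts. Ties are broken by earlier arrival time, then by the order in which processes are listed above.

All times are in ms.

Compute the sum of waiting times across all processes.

84

Schedule: | J2 0-3 | J4 3-17 | J3 17-23 | J5 23-41 | J1 41-56 |
Completion: J1=56  J2=3  J3=23  J4=17  J5=41
Turnaround (C−A): J1=56  J2=3  J3=23  J4=17  J5=41
Waiting = turnaround − burst: J1=41, J2=0, J3=17, J4=3, J5=23
Total waiting = 41 + 0 + 17 + 3 + 23 = 84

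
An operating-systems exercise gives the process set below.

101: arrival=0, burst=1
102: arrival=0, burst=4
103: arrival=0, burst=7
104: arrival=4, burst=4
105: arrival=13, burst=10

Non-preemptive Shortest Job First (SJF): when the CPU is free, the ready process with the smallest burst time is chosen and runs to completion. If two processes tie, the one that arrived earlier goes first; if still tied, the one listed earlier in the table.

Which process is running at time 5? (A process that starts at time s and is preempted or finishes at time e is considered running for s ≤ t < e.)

104

Gantt: | 101 0-1 | 102 1-5 | 104 5-9 | 103 9-16 | 105 16-26 |
Completion: 101=1  102=5  103=16  104=9  105=26
Turnaround (C−A): 101=1  102=5  103=16  104=5  105=13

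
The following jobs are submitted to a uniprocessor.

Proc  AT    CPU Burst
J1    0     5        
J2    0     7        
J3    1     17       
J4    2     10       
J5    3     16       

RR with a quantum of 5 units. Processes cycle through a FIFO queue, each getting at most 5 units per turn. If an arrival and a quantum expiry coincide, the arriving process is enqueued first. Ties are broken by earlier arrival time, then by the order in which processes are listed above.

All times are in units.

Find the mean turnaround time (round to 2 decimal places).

Gantt: | J1 0-5 | J2 5-10 | J3 10-15 | J4 15-20 | J5 20-25 | J2 25-27 | J3 27-32 | J4 32-37 | J5 37-42 | J3 42-47 | J5 47-52 | J3 52-54 | J5 54-55 |
Completion: J1=5  J2=27  J3=54  J4=37  J5=55
Turnaround times: J1=5, J2=27, J3=53, J4=35, J5=52
Average turnaround = (5+27+53+35+52) / 5 = 172/5 = 34.40

34.40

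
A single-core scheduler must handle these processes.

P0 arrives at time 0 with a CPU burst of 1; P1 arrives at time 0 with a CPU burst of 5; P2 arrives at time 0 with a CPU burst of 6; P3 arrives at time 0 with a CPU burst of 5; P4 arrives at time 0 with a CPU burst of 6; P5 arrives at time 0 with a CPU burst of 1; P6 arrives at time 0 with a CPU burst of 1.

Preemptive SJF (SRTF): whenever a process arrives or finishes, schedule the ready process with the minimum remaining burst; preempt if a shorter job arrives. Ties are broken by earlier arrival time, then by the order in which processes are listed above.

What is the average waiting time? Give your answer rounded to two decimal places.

Timeline: | P0 0-1 | P5 1-2 | P6 2-3 | P1 3-8 | P3 8-13 | P2 13-19 | P4 19-25 |
Completion: P0=1  P1=8  P2=19  P3=13  P4=25  P5=2  P6=3
Waiting times: P0=0, P1=3, P2=13, P3=8, P4=19, P5=1, P6=2
Average waiting = (0+3+13+8+19+1+2) / 7 = 46/7 = 6.57

6.57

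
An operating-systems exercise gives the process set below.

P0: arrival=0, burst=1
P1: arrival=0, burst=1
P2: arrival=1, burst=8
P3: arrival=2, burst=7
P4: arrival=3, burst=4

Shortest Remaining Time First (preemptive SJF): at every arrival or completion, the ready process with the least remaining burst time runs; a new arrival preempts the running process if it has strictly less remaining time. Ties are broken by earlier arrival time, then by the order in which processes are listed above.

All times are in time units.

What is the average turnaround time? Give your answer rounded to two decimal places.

Timeline: | P0 0-1 | P1 1-2 | P3 2-3 | P4 3-7 | P3 7-13 | P2 13-21 |
Completion: P0=1  P1=2  P2=21  P3=13  P4=7
Turnaround times: P0=1, P1=2, P2=20, P3=11, P4=4
Average turnaround = (1+2+20+11+4) / 5 = 38/5 = 7.60

7.60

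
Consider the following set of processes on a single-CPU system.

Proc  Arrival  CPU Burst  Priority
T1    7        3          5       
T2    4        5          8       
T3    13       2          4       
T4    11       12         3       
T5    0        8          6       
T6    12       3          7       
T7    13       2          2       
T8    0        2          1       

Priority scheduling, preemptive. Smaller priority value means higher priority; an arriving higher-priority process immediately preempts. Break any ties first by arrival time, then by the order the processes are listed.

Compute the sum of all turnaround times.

Schedule: | T8 0-2 | T5 2-7 | T1 7-10 | T5 10-11 | T4 11-13 | T7 13-15 | T4 15-25 | T3 25-27 | T5 27-29 | T6 29-32 | T2 32-37 |
Completion: T1=10  T2=37  T3=27  T4=25  T5=29  T6=32  T7=15  T8=2
Turnaround (C−A): T1=3  T2=33  T3=14  T4=14  T5=29  T6=20  T7=2  T8=2
Turnaround = completion − arrival: T1=3, T2=33, T3=14, T4=14, T5=29, T6=20, T7=2, T8=2
Total turnaround = 3 + 33 + 14 + 14 + 29 + 20 + 2 + 2 = 117

117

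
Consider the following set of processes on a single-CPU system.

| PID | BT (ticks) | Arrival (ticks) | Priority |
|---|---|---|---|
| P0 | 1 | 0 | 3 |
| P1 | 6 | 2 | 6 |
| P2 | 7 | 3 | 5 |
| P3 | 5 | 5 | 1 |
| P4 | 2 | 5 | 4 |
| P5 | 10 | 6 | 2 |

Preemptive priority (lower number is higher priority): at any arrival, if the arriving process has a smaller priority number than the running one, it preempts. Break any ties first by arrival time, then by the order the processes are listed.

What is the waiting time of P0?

0

Gantt: | P0 0-1 | idle 1-2 | P1 2-3 | P2 3-5 | P3 5-10 | P5 10-20 | P4 20-22 | P2 22-27 | P1 27-32 |
Completion: P0=1  P1=32  P2=27  P3=10  P4=22  P5=20
Turnaround (C−A): P0=1  P1=30  P2=24  P3=5  P4=17  P5=14
Waiting(P0) = turnaround − burst = 1 − 1 = 0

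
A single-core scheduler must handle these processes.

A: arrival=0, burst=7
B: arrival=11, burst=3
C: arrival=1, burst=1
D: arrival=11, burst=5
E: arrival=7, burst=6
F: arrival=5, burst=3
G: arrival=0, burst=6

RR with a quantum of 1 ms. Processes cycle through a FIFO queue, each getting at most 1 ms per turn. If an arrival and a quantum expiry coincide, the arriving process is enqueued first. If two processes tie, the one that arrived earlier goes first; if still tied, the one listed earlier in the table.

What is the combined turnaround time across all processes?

Gantt: | A 0-1 | G 1-2 | C 2-3 | A 3-4 | G 4-5 | A 5-6 | F 6-7 | G 7-8 | A 8-9 | E 9-10 | F 10-11 | G 11-12 | A 12-13 | E 13-14 | B 14-15 | D 15-16 | F 16-17 | G 17-18 | A 18-19 | E 19-20 | B 20-21 | D 21-22 | G 22-23 | A 23-24 | E 24-25 | B 25-26 | D 26-27 | E 27-28 | D 28-29 | E 29-30 | D 30-31 |
Completion: A=24  B=26  C=3  D=31  E=30  F=17  G=23
Turnaround (C−A): A=24  B=15  C=2  D=20  E=23  F=12  G=23
Turnaround = completion − arrival: A=24, B=15, C=2, D=20, E=23, F=12, G=23
Total turnaround = 24 + 15 + 2 + 20 + 23 + 12 + 23 = 119

119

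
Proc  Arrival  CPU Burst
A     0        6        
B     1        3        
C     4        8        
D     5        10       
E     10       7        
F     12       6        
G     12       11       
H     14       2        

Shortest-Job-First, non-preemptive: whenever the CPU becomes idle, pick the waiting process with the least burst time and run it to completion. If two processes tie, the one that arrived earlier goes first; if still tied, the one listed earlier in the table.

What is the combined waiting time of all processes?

Timeline: | A 0-6 | B 6-9 | C 9-17 | H 17-19 | F 19-25 | E 25-32 | D 32-42 | G 42-53 |
Completion: A=6  B=9  C=17  D=42  E=32  F=25  G=53  H=19
Turnaround (C−A): A=6  B=8  C=13  D=37  E=22  F=13  G=41  H=5
Waiting = turnaround − burst: A=0, B=5, C=5, D=27, E=15, F=7, G=30, H=3
Total waiting = 0 + 5 + 5 + 27 + 15 + 7 + 30 + 3 = 92

92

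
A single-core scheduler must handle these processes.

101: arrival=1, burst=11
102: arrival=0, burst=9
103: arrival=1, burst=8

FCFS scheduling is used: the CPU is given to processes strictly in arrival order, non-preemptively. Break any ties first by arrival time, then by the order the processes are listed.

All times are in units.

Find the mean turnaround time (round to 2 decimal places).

Timeline: | 102 0-9 | 101 9-20 | 103 20-28 |
Completion: 101=20  102=9  103=28
Turnaround times: 101=19, 102=9, 103=27
Average turnaround = (19+9+27) / 3 = 55/3 = 18.33

18.33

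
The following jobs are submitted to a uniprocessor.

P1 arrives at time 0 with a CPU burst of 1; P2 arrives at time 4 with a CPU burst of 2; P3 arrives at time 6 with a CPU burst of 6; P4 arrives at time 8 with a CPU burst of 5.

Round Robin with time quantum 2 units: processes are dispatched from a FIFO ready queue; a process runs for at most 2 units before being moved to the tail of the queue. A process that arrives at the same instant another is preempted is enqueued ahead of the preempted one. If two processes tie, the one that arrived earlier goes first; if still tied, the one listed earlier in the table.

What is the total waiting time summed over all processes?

8

Timeline: | P1 0-1 | idle 1-4 | P2 4-6 | P3 6-8 | P4 8-10 | P3 10-12 | P4 12-14 | P3 14-16 | P4 16-17 |
Completion: P1=1  P2=6  P3=16  P4=17
Waiting = turnaround − burst: P1=0, P2=0, P3=4, P4=4
Total waiting = 0 + 0 + 4 + 4 = 8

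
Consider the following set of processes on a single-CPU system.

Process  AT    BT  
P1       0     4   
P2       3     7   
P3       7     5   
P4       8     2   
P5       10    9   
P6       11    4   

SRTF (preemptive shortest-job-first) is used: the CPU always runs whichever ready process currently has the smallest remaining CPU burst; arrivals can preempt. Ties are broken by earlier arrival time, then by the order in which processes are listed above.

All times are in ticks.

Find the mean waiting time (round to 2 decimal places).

4.50

Timeline: | P1 0-4 | P2 4-8 | P4 8-10 | P2 10-13 | P6 13-17 | P3 17-22 | P5 22-31 |
Completion: P1=4  P2=13  P3=22  P4=10  P5=31  P6=17
Waiting times: P1=0, P2=3, P3=10, P4=0, P5=12, P6=2
Average waiting = (0+3+10+0+12+2) / 6 = 27/6 = 4.50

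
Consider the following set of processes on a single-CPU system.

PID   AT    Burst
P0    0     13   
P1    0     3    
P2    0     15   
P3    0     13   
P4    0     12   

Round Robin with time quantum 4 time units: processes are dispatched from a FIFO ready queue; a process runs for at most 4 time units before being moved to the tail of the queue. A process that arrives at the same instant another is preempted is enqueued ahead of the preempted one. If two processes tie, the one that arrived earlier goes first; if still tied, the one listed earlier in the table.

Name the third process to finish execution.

Timeline: | P0 0-4 | P1 4-7 | P2 7-11 | P3 11-15 | P4 15-19 | P0 19-23 | P2 23-27 | P3 27-31 | P4 31-35 | P0 35-39 | P2 39-43 | P3 43-47 | P4 47-51 | P0 51-52 | P2 52-55 | P3 55-56 |
Completion: P0=52  P1=7  P2=55  P3=56  P4=51
Turnaround (C−A): P0=52  P1=7  P2=55  P3=56  P4=51
Finish order: P1 → P4 → P0 → P2 → P3

P0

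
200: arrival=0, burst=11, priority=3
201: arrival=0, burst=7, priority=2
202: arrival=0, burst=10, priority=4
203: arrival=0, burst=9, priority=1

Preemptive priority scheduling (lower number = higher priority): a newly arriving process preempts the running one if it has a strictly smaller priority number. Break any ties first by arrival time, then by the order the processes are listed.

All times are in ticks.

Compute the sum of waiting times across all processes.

Timeline: | 203 0-9 | 201 9-16 | 200 16-27 | 202 27-37 |
Completion: 200=27  201=16  202=37  203=9
Turnaround (C−A): 200=27  201=16  202=37  203=9
Waiting = turnaround − burst: 200=16, 201=9, 202=27, 203=0
Total waiting = 16 + 9 + 27 + 0 = 52

52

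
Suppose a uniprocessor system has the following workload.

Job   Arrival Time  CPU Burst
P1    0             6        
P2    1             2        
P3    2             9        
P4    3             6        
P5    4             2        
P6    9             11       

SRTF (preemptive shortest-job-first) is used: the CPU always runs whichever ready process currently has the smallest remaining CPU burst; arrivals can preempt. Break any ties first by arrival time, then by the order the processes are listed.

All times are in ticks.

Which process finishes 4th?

P4

Gantt: | P1 0-1 | P2 1-3 | P1 3-4 | P5 4-6 | P1 6-10 | P4 10-16 | P3 16-25 | P6 25-36 |
Completion: P1=10  P2=3  P3=25  P4=16  P5=6  P6=36
Turnaround (C−A): P1=10  P2=2  P3=23  P4=13  P5=2  P6=27
Finish order: P2 → P5 → P1 → P4 → P3 → P6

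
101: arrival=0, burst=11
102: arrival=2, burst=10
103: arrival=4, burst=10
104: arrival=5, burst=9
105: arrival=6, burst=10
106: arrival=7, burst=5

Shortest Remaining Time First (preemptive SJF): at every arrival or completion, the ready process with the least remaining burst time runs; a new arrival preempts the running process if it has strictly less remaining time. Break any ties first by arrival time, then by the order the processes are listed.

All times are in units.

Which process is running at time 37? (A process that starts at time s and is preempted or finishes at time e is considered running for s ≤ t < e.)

103

Schedule: | 101 0-11 | 106 11-16 | 104 16-25 | 102 25-35 | 103 35-45 | 105 45-55 |
Completion: 101=11  102=35  103=45  104=25  105=55  106=16
Turnaround (C−A): 101=11  102=33  103=41  104=20  105=49  106=9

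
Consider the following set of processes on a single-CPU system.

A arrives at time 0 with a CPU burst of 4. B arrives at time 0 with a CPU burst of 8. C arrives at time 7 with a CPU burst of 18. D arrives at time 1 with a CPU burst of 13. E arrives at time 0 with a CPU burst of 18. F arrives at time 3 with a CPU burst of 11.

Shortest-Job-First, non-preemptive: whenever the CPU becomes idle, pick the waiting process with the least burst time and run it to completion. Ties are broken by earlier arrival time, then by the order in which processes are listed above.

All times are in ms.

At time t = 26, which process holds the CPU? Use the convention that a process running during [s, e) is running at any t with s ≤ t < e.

Schedule: | A 0-4 | B 4-12 | F 12-23 | D 23-36 | E 36-54 | C 54-72 |
Completion: A=4  B=12  C=72  D=36  E=54  F=23

D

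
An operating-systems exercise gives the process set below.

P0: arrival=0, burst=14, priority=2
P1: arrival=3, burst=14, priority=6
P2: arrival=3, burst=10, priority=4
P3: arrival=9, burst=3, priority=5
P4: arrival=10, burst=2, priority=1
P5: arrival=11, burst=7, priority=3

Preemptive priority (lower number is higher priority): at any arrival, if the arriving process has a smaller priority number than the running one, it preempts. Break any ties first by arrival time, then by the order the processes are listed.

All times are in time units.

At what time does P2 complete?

33

Gantt: | P0 0-10 | P4 10-12 | P0 12-16 | P5 16-23 | P2 23-33 | P3 33-36 | P1 36-50 |
Completion: P0=16  P1=50  P2=33  P3=36  P4=12  P5=23
Turnaround (C−A): P0=16  P1=47  P2=30  P3=27  P4=2  P5=12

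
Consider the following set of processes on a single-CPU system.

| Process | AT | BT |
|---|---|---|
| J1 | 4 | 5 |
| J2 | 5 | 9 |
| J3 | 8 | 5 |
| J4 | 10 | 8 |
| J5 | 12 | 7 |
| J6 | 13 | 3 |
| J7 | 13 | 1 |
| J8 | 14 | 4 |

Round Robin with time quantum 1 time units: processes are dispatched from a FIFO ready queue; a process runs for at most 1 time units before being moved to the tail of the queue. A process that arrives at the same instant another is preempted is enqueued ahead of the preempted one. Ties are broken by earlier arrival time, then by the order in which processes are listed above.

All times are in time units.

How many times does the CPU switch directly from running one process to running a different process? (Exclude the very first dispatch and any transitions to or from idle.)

41

Timeline: | idle 0-4 | J1 4-5 | J2 5-6 | J1 6-7 | J2 7-8 | J1 8-9 | J3 9-10 | J2 10-11 | J1 11-12 | J4 12-13 | J3 13-14 | J2 14-15 | J5 15-16 | J1 16-17 | J6 17-18 | J7 18-19 | J4 19-20 | J8 20-21 | J3 21-22 | J2 22-23 | J5 23-24 | J6 24-25 | J4 25-26 | J8 26-27 | J3 27-28 | J2 28-29 | J5 29-30 | J6 30-31 | J4 31-32 | J8 32-33 | J3 33-34 | J2 34-35 | J5 35-36 | J4 36-37 | J8 37-38 | J2 38-39 | J5 39-40 | J4 40-41 | J2 41-42 | J5 42-43 | J4 43-44 | J5 44-45 | J4 45-46 |
Completion: J1=17  J2=42  J3=34  J4=46  J5=45  J6=31  J7=19  J8=38
Turnaround (C−A): J1=13  J2=37  J3=26  J4=36  J5=33  J6=18  J7=6  J8=24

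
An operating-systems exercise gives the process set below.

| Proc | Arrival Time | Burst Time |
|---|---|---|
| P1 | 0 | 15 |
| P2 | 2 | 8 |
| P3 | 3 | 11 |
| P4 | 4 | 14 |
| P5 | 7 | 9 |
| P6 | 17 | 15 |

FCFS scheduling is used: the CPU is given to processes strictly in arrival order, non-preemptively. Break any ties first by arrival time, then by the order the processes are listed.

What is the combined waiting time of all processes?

Schedule: | P1 0-15 | P2 15-23 | P3 23-34 | P4 34-48 | P5 48-57 | P6 57-72 |
Completion: P1=15  P2=23  P3=34  P4=48  P5=57  P6=72
Waiting = turnaround − burst: P1=0, P2=13, P3=20, P4=30, P5=41, P6=40
Total waiting = 0 + 13 + 20 + 30 + 41 + 40 = 144

144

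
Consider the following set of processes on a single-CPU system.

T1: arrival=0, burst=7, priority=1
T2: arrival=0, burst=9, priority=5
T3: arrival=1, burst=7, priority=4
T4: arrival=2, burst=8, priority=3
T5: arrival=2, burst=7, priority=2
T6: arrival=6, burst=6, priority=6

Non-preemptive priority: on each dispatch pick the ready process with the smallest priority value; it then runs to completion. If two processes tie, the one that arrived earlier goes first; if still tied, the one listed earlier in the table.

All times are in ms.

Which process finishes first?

Timeline: | T1 0-7 | T5 7-14 | T4 14-22 | T3 22-29 | T2 29-38 | T6 38-44 |
Completion: T1=7  T2=38  T3=29  T4=22  T5=14  T6=44
Turnaround (C−A): T1=7  T2=38  T3=28  T4=20  T5=12  T6=38
Finish order: T1 → T5 → T4 → T3 → T2 → T6

T1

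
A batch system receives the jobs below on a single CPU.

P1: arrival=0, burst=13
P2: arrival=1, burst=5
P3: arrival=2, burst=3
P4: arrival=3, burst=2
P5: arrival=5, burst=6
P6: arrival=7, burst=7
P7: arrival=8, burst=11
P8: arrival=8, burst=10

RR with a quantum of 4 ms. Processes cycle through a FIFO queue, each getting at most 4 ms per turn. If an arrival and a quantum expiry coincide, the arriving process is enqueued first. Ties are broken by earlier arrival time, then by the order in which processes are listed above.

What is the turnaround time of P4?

Timeline: | P1 0-4 | P2 4-8 | P3 8-11 | P4 11-13 | P1 13-17 | P5 17-21 | P6 21-25 | P7 25-29 | P8 29-33 | P2 33-34 | P1 34-38 | P5 38-40 | P6 40-43 | P7 43-47 | P8 47-51 | P1 51-52 | P7 52-55 | P8 55-57 |
Completion: P1=52  P2=34  P3=11  P4=13  P5=40  P6=43  P7=55  P8=57
Turnaround(P4) = completion − arrival = 13 − 3 = 10

10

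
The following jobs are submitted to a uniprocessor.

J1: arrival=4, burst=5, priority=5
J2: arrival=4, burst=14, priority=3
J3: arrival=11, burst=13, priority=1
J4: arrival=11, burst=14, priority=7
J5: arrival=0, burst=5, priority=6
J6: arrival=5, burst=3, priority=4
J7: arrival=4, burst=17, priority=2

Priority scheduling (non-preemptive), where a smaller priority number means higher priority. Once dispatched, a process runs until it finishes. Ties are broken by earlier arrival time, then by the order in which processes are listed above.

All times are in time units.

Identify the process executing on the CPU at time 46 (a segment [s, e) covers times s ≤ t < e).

J2

Gantt: | J5 0-5 | J7 5-22 | J3 22-35 | J2 35-49 | J6 49-52 | J1 52-57 | J4 57-71 |
Completion: J1=57  J2=49  J3=35  J4=71  J5=5  J6=52  J7=22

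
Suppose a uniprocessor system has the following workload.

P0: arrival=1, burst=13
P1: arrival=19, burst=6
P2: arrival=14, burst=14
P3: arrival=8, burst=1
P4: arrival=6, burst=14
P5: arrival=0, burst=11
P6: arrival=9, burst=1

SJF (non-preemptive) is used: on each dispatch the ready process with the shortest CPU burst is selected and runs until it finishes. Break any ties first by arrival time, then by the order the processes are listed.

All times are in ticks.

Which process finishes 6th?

P4

Schedule: | P5 0-11 | P3 11-12 | P6 12-13 | P0 13-26 | P1 26-32 | P4 32-46 | P2 46-60 |
Completion: P0=26  P1=32  P2=60  P3=12  P4=46  P5=11  P6=13
Finish order: P5 → P3 → P6 → P0 → P1 → P4 → P2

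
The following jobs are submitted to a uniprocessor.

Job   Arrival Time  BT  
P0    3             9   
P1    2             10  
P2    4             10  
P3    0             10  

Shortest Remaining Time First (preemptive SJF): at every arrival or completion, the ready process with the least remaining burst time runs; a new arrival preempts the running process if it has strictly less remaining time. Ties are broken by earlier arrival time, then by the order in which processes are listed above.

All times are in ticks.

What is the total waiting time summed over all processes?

Schedule: | P3 0-10 | P0 10-19 | P1 19-29 | P2 29-39 |
Completion: P0=19  P1=29  P2=39  P3=10
Waiting = turnaround − burst: P0=7, P1=17, P2=25, P3=0
Total waiting = 7 + 17 + 25 + 0 = 49

49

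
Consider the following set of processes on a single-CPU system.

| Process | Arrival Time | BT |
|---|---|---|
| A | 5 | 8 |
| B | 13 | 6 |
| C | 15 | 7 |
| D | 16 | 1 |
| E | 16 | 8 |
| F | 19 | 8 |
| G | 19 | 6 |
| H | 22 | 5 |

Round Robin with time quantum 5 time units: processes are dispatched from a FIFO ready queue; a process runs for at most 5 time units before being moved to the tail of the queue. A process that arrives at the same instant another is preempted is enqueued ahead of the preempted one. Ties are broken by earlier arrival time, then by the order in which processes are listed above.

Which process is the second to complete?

Gantt: | idle 0-5 | A 5-13 | B 13-18 | C 18-23 | D 23-24 | E 24-29 | B 29-30 | F 30-35 | G 35-40 | H 40-45 | C 45-47 | E 47-50 | F 50-53 | G 53-54 |
Completion: A=13  B=30  C=47  D=24  E=50  F=53  G=54  H=45
Finish order: A → D → B → H → C → E → F → G

D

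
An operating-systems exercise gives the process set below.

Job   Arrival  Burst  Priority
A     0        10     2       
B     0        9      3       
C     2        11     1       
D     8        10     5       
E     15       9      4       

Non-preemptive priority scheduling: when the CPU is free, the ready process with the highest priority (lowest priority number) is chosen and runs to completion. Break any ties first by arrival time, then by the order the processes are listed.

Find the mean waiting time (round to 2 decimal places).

15.00

Timeline: | A 0-10 | C 10-21 | B 21-30 | E 30-39 | D 39-49 |
Completion: A=10  B=30  C=21  D=49  E=39
Turnaround (C−A): A=10  B=30  C=19  D=41  E=24
Waiting times: A=0, B=21, C=8, D=31, E=15
Average waiting = (0+21+8+31+15) / 5 = 75/5 = 15.00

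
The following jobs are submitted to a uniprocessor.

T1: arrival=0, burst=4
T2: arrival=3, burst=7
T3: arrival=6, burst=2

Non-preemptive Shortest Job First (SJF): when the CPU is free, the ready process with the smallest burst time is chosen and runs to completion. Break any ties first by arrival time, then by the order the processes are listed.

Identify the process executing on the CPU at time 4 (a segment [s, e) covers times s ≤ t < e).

T2

Schedule: | T1 0-4 | T2 4-11 | T3 11-13 |
Completion: T1=4  T2=11  T3=13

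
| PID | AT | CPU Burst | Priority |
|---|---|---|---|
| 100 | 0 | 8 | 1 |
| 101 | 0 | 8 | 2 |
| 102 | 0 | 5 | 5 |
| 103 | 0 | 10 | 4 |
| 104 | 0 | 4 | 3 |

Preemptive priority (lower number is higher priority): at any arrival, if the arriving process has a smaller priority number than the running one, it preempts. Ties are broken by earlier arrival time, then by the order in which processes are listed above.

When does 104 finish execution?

20

Schedule: | 100 0-8 | 101 8-16 | 104 16-20 | 103 20-30 | 102 30-35 |
Completion: 100=8  101=16  102=35  103=30  104=20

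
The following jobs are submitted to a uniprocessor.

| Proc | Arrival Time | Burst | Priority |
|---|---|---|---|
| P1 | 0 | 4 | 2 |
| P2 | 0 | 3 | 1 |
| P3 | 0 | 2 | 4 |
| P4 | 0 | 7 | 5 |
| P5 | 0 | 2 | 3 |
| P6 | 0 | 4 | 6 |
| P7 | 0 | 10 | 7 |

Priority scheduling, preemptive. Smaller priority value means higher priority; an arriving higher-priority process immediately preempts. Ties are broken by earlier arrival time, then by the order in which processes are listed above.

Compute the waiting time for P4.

11

Gantt: | P2 0-3 | P1 3-7 | P5 7-9 | P3 9-11 | P4 11-18 | P6 18-22 | P7 22-32 |
Completion: P1=7  P2=3  P3=11  P4=18  P5=9  P6=22  P7=32
Turnaround (C−A): P1=7  P2=3  P3=11  P4=18  P5=9  P6=22  P7=32
Waiting(P4) = turnaround − burst = 18 − 7 = 11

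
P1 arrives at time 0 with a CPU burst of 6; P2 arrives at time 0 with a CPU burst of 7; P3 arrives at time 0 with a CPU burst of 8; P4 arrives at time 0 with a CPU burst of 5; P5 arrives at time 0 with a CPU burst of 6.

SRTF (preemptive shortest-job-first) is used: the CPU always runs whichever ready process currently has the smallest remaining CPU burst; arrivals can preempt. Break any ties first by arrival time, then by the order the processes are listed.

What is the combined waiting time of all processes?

57

Timeline: | P4 0-5 | P1 5-11 | P5 11-17 | P2 17-24 | P3 24-32 |
Completion: P1=11  P2=24  P3=32  P4=5  P5=17
Turnaround (C−A): P1=11  P2=24  P3=32  P4=5  P5=17
Waiting = turnaround − burst: P1=5, P2=17, P3=24, P4=0, P5=11
Total waiting = 5 + 17 + 24 + 0 + 11 = 57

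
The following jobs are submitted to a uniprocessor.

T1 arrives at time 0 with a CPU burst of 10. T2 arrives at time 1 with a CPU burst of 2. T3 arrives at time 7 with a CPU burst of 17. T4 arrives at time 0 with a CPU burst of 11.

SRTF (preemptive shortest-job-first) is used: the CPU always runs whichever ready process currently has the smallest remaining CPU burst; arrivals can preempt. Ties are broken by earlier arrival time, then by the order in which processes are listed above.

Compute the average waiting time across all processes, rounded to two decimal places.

Schedule: | T1 0-1 | T2 1-3 | T1 3-12 | T4 12-23 | T3 23-40 |
Completion: T1=12  T2=3  T3=40  T4=23
Waiting times: T1=2, T2=0, T3=16, T4=12
Average waiting = (2+0+16+12) / 4 = 30/4 = 7.50

7.50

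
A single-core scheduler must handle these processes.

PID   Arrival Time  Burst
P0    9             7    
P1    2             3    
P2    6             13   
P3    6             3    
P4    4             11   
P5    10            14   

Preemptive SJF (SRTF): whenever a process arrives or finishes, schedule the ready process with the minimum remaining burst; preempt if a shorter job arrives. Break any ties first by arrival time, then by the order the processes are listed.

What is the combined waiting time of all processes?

60

Schedule: | idle 0-2 | P1 2-5 | P4 5-6 | P3 6-9 | P0 9-16 | P4 16-26 | P2 26-39 | P5 39-53 |
Completion: P0=16  P1=5  P2=39  P3=9  P4=26  P5=53
Turnaround (C−A): P0=7  P1=3  P2=33  P3=3  P4=22  P5=43
Waiting = turnaround − burst: P0=0, P1=0, P2=20, P3=0, P4=11, P5=29
Total waiting = 0 + 0 + 20 + 0 + 11 + 29 = 60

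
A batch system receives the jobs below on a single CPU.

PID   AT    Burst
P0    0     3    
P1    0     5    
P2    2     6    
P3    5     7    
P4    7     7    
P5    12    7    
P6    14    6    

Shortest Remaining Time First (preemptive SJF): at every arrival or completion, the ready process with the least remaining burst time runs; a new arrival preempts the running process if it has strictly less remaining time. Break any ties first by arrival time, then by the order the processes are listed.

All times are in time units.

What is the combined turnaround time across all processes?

107

Gantt: | P0 0-3 | P1 3-8 | P2 8-14 | P6 14-20 | P3 20-27 | P4 27-34 | P5 34-41 |
Completion: P0=3  P1=8  P2=14  P3=27  P4=34  P5=41  P6=20
Turnaround (C−A): P0=3  P1=8  P2=12  P3=22  P4=27  P5=29  P6=6
Turnaround = completion − arrival: P0=3, P1=8, P2=12, P3=22, P4=27, P5=29, P6=6
Total turnaround = 3 + 8 + 12 + 22 + 27 + 29 + 6 = 107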